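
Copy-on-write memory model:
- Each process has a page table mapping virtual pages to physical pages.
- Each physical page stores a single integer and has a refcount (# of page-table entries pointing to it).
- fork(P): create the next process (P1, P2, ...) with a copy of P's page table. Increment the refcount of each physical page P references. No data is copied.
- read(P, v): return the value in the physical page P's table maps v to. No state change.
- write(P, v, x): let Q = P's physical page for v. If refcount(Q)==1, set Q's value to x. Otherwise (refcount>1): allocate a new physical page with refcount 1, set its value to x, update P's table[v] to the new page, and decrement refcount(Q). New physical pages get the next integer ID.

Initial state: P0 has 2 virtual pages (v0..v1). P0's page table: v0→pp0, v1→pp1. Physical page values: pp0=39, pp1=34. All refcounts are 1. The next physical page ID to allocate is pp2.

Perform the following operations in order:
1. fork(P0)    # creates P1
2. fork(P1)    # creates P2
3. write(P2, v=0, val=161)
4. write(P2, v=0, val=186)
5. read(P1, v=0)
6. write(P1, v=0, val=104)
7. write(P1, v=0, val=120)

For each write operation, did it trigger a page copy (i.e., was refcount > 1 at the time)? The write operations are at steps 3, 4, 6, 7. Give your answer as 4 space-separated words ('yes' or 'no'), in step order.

Op 1: fork(P0) -> P1. 2 ppages; refcounts: pp0:2 pp1:2
Op 2: fork(P1) -> P2. 2 ppages; refcounts: pp0:3 pp1:3
Op 3: write(P2, v0, 161). refcount(pp0)=3>1 -> COPY to pp2. 3 ppages; refcounts: pp0:2 pp1:3 pp2:1
Op 4: write(P2, v0, 186). refcount(pp2)=1 -> write in place. 3 ppages; refcounts: pp0:2 pp1:3 pp2:1
Op 5: read(P1, v0) -> 39. No state change.
Op 6: write(P1, v0, 104). refcount(pp0)=2>1 -> COPY to pp3. 4 ppages; refcounts: pp0:1 pp1:3 pp2:1 pp3:1
Op 7: write(P1, v0, 120). refcount(pp3)=1 -> write in place. 4 ppages; refcounts: pp0:1 pp1:3 pp2:1 pp3:1

yes no yes no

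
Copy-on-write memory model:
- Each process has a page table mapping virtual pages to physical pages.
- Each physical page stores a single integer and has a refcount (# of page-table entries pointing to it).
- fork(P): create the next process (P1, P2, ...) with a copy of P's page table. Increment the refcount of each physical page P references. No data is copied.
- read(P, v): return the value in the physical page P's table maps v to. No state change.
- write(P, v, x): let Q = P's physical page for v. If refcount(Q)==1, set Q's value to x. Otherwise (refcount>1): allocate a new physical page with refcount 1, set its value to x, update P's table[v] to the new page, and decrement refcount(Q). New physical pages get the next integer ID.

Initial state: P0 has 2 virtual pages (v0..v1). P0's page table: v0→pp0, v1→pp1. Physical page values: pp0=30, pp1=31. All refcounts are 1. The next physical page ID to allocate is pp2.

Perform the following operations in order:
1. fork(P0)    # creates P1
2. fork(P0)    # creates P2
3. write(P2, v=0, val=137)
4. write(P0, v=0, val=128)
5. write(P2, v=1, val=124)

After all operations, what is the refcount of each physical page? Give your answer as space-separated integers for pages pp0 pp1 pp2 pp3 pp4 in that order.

Op 1: fork(P0) -> P1. 2 ppages; refcounts: pp0:2 pp1:2
Op 2: fork(P0) -> P2. 2 ppages; refcounts: pp0:3 pp1:3
Op 3: write(P2, v0, 137). refcount(pp0)=3>1 -> COPY to pp2. 3 ppages; refcounts: pp0:2 pp1:3 pp2:1
Op 4: write(P0, v0, 128). refcount(pp0)=2>1 -> COPY to pp3. 4 ppages; refcounts: pp0:1 pp1:3 pp2:1 pp3:1
Op 5: write(P2, v1, 124). refcount(pp1)=3>1 -> COPY to pp4. 5 ppages; refcounts: pp0:1 pp1:2 pp2:1 pp3:1 pp4:1

Answer: 1 2 1 1 1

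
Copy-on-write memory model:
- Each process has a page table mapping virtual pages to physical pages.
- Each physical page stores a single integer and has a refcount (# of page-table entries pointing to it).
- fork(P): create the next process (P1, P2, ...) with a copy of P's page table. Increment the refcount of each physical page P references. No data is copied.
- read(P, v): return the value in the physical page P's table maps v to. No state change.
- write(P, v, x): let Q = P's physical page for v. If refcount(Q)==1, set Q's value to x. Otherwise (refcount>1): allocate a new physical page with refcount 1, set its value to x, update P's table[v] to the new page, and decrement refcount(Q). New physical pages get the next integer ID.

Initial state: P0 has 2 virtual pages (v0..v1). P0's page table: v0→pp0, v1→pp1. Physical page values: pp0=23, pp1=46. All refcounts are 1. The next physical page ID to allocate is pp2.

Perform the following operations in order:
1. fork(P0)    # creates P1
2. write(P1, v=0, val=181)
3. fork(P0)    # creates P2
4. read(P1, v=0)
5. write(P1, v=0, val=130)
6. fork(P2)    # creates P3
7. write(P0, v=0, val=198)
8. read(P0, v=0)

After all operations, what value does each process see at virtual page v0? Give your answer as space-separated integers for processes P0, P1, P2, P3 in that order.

Op 1: fork(P0) -> P1. 2 ppages; refcounts: pp0:2 pp1:2
Op 2: write(P1, v0, 181). refcount(pp0)=2>1 -> COPY to pp2. 3 ppages; refcounts: pp0:1 pp1:2 pp2:1
Op 3: fork(P0) -> P2. 3 ppages; refcounts: pp0:2 pp1:3 pp2:1
Op 4: read(P1, v0) -> 181. No state change.
Op 5: write(P1, v0, 130). refcount(pp2)=1 -> write in place. 3 ppages; refcounts: pp0:2 pp1:3 pp2:1
Op 6: fork(P2) -> P3. 3 ppages; refcounts: pp0:3 pp1:4 pp2:1
Op 7: write(P0, v0, 198). refcount(pp0)=3>1 -> COPY to pp3. 4 ppages; refcounts: pp0:2 pp1:4 pp2:1 pp3:1
Op 8: read(P0, v0) -> 198. No state change.
P0: v0 -> pp3 = 198
P1: v0 -> pp2 = 130
P2: v0 -> pp0 = 23
P3: v0 -> pp0 = 23

Answer: 198 130 23 23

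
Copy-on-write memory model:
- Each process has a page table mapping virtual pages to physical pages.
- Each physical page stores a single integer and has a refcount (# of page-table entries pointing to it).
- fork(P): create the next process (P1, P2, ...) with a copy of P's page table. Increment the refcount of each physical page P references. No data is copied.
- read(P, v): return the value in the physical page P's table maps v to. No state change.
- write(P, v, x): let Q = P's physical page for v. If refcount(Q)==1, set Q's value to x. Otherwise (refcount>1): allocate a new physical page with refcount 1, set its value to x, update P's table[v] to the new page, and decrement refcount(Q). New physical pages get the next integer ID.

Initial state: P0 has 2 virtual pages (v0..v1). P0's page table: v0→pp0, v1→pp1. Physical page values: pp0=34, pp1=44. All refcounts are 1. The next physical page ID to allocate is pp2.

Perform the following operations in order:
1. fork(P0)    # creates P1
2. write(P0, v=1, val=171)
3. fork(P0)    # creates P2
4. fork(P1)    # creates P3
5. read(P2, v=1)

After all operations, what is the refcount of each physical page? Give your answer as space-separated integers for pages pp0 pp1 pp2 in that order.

Op 1: fork(P0) -> P1. 2 ppages; refcounts: pp0:2 pp1:2
Op 2: write(P0, v1, 171). refcount(pp1)=2>1 -> COPY to pp2. 3 ppages; refcounts: pp0:2 pp1:1 pp2:1
Op 3: fork(P0) -> P2. 3 ppages; refcounts: pp0:3 pp1:1 pp2:2
Op 4: fork(P1) -> P3. 3 ppages; refcounts: pp0:4 pp1:2 pp2:2
Op 5: read(P2, v1) -> 171. No state change.

Answer: 4 2 2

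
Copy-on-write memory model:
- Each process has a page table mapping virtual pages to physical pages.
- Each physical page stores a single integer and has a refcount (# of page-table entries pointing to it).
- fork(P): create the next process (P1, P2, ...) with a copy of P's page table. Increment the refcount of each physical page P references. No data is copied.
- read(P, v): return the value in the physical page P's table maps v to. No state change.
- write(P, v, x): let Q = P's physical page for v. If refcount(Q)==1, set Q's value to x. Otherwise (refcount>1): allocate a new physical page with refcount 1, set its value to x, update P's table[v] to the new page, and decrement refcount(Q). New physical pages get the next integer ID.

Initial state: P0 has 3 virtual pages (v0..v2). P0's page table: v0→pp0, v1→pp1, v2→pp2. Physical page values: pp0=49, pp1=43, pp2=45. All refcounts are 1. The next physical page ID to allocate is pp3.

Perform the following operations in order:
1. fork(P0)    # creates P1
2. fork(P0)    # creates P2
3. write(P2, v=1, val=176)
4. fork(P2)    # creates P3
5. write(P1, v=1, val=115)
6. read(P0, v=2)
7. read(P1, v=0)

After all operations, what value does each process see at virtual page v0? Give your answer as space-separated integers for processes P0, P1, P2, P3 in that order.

Op 1: fork(P0) -> P1. 3 ppages; refcounts: pp0:2 pp1:2 pp2:2
Op 2: fork(P0) -> P2. 3 ppages; refcounts: pp0:3 pp1:3 pp2:3
Op 3: write(P2, v1, 176). refcount(pp1)=3>1 -> COPY to pp3. 4 ppages; refcounts: pp0:3 pp1:2 pp2:3 pp3:1
Op 4: fork(P2) -> P3. 4 ppages; refcounts: pp0:4 pp1:2 pp2:4 pp3:2
Op 5: write(P1, v1, 115). refcount(pp1)=2>1 -> COPY to pp4. 5 ppages; refcounts: pp0:4 pp1:1 pp2:4 pp3:2 pp4:1
Op 6: read(P0, v2) -> 45. No state change.
Op 7: read(P1, v0) -> 49. No state change.
P0: v0 -> pp0 = 49
P1: v0 -> pp0 = 49
P2: v0 -> pp0 = 49
P3: v0 -> pp0 = 49

Answer: 49 49 49 49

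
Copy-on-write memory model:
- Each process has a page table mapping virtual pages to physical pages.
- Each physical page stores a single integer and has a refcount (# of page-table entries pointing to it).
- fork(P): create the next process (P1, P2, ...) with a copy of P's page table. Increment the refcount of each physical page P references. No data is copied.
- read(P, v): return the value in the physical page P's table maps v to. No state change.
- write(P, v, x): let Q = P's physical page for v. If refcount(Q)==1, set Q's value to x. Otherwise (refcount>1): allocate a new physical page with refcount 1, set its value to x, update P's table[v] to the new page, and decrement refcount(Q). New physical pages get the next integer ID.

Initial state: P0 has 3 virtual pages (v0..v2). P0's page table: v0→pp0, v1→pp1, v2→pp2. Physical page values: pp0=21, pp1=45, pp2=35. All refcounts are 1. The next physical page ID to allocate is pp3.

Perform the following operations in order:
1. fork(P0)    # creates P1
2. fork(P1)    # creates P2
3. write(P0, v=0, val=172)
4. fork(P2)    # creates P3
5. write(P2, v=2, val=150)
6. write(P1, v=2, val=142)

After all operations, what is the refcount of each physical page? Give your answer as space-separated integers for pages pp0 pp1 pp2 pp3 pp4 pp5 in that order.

Op 1: fork(P0) -> P1. 3 ppages; refcounts: pp0:2 pp1:2 pp2:2
Op 2: fork(P1) -> P2. 3 ppages; refcounts: pp0:3 pp1:3 pp2:3
Op 3: write(P0, v0, 172). refcount(pp0)=3>1 -> COPY to pp3. 4 ppages; refcounts: pp0:2 pp1:3 pp2:3 pp3:1
Op 4: fork(P2) -> P3. 4 ppages; refcounts: pp0:3 pp1:4 pp2:4 pp3:1
Op 5: write(P2, v2, 150). refcount(pp2)=4>1 -> COPY to pp4. 5 ppages; refcounts: pp0:3 pp1:4 pp2:3 pp3:1 pp4:1
Op 6: write(P1, v2, 142). refcount(pp2)=3>1 -> COPY to pp5. 6 ppages; refcounts: pp0:3 pp1:4 pp2:2 pp3:1 pp4:1 pp5:1

Answer: 3 4 2 1 1 1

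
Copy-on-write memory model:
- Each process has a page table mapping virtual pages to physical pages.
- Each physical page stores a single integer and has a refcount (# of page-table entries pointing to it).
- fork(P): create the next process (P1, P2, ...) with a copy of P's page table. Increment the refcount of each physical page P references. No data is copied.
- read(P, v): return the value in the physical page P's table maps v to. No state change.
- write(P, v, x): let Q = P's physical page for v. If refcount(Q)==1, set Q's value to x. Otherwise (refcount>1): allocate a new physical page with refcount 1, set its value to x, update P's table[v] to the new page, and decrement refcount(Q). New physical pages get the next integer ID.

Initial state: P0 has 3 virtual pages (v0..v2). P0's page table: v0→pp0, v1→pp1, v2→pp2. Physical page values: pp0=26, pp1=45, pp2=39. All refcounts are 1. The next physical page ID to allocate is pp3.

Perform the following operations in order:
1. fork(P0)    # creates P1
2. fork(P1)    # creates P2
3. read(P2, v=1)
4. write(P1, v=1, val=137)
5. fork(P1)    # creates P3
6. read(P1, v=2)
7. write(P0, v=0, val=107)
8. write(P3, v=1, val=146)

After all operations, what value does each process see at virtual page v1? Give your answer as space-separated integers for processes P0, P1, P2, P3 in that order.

Op 1: fork(P0) -> P1. 3 ppages; refcounts: pp0:2 pp1:2 pp2:2
Op 2: fork(P1) -> P2. 3 ppages; refcounts: pp0:3 pp1:3 pp2:3
Op 3: read(P2, v1) -> 45. No state change.
Op 4: write(P1, v1, 137). refcount(pp1)=3>1 -> COPY to pp3. 4 ppages; refcounts: pp0:3 pp1:2 pp2:3 pp3:1
Op 5: fork(P1) -> P3. 4 ppages; refcounts: pp0:4 pp1:2 pp2:4 pp3:2
Op 6: read(P1, v2) -> 39. No state change.
Op 7: write(P0, v0, 107). refcount(pp0)=4>1 -> COPY to pp4. 5 ppages; refcounts: pp0:3 pp1:2 pp2:4 pp3:2 pp4:1
Op 8: write(P3, v1, 146). refcount(pp3)=2>1 -> COPY to pp5. 6 ppages; refcounts: pp0:3 pp1:2 pp2:4 pp3:1 pp4:1 pp5:1
P0: v1 -> pp1 = 45
P1: v1 -> pp3 = 137
P2: v1 -> pp1 = 45
P3: v1 -> pp5 = 146

Answer: 45 137 45 146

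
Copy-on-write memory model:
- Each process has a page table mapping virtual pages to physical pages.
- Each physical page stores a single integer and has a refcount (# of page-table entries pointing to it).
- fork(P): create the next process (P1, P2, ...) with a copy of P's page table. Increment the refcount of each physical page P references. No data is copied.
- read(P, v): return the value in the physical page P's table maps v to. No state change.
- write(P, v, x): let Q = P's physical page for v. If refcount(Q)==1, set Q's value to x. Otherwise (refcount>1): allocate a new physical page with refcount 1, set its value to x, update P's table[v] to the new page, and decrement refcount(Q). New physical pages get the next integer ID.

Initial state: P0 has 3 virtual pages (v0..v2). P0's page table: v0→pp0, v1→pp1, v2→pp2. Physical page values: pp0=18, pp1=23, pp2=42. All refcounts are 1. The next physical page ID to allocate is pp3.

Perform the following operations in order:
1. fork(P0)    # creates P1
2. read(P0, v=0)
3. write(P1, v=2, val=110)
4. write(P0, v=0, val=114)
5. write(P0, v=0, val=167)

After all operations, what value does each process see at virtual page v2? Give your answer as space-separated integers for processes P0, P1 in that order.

Op 1: fork(P0) -> P1. 3 ppages; refcounts: pp0:2 pp1:2 pp2:2
Op 2: read(P0, v0) -> 18. No state change.
Op 3: write(P1, v2, 110). refcount(pp2)=2>1 -> COPY to pp3. 4 ppages; refcounts: pp0:2 pp1:2 pp2:1 pp3:1
Op 4: write(P0, v0, 114). refcount(pp0)=2>1 -> COPY to pp4. 5 ppages; refcounts: pp0:1 pp1:2 pp2:1 pp3:1 pp4:1
Op 5: write(P0, v0, 167). refcount(pp4)=1 -> write in place. 5 ppages; refcounts: pp0:1 pp1:2 pp2:1 pp3:1 pp4:1
P0: v2 -> pp2 = 42
P1: v2 -> pp3 = 110

Answer: 42 110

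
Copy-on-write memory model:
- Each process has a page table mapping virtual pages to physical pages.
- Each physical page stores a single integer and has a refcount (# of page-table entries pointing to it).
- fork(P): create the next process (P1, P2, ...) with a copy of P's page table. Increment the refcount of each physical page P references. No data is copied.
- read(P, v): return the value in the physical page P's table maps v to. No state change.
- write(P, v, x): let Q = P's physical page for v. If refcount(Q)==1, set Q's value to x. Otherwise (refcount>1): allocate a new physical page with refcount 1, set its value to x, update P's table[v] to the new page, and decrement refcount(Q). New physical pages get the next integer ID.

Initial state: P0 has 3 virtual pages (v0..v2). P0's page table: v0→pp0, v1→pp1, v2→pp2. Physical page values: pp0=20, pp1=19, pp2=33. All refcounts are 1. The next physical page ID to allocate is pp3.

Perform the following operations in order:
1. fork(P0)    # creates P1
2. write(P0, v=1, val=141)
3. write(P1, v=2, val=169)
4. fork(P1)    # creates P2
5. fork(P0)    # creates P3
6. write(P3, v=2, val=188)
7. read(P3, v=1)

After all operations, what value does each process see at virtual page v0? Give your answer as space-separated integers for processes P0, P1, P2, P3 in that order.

Answer: 20 20 20 20

Derivation:
Op 1: fork(P0) -> P1. 3 ppages; refcounts: pp0:2 pp1:2 pp2:2
Op 2: write(P0, v1, 141). refcount(pp1)=2>1 -> COPY to pp3. 4 ppages; refcounts: pp0:2 pp1:1 pp2:2 pp3:1
Op 3: write(P1, v2, 169). refcount(pp2)=2>1 -> COPY to pp4. 5 ppages; refcounts: pp0:2 pp1:1 pp2:1 pp3:1 pp4:1
Op 4: fork(P1) -> P2. 5 ppages; refcounts: pp0:3 pp1:2 pp2:1 pp3:1 pp4:2
Op 5: fork(P0) -> P3. 5 ppages; refcounts: pp0:4 pp1:2 pp2:2 pp3:2 pp4:2
Op 6: write(P3, v2, 188). refcount(pp2)=2>1 -> COPY to pp5. 6 ppages; refcounts: pp0:4 pp1:2 pp2:1 pp3:2 pp4:2 pp5:1
Op 7: read(P3, v1) -> 141. No state change.
P0: v0 -> pp0 = 20
P1: v0 -> pp0 = 20
P2: v0 -> pp0 = 20
P3: v0 -> pp0 = 20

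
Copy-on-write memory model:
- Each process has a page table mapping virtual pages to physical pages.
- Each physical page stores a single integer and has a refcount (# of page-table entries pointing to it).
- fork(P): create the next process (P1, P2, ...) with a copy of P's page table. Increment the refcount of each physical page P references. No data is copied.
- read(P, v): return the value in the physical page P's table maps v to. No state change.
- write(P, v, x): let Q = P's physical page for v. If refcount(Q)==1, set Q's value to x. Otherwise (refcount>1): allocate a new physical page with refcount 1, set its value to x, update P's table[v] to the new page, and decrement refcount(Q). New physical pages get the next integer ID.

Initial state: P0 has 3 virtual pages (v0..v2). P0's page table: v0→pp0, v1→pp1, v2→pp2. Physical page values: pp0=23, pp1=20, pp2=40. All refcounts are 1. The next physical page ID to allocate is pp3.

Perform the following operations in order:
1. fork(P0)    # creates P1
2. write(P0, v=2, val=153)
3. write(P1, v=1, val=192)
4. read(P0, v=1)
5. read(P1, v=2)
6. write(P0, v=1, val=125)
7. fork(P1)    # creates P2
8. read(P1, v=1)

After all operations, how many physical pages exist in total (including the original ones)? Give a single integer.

Answer: 5

Derivation:
Op 1: fork(P0) -> P1. 3 ppages; refcounts: pp0:2 pp1:2 pp2:2
Op 2: write(P0, v2, 153). refcount(pp2)=2>1 -> COPY to pp3. 4 ppages; refcounts: pp0:2 pp1:2 pp2:1 pp3:1
Op 3: write(P1, v1, 192). refcount(pp1)=2>1 -> COPY to pp4. 5 ppages; refcounts: pp0:2 pp1:1 pp2:1 pp3:1 pp4:1
Op 4: read(P0, v1) -> 20. No state change.
Op 5: read(P1, v2) -> 40. No state change.
Op 6: write(P0, v1, 125). refcount(pp1)=1 -> write in place. 5 ppages; refcounts: pp0:2 pp1:1 pp2:1 pp3:1 pp4:1
Op 7: fork(P1) -> P2. 5 ppages; refcounts: pp0:3 pp1:1 pp2:2 pp3:1 pp4:2
Op 8: read(P1, v1) -> 192. No state change.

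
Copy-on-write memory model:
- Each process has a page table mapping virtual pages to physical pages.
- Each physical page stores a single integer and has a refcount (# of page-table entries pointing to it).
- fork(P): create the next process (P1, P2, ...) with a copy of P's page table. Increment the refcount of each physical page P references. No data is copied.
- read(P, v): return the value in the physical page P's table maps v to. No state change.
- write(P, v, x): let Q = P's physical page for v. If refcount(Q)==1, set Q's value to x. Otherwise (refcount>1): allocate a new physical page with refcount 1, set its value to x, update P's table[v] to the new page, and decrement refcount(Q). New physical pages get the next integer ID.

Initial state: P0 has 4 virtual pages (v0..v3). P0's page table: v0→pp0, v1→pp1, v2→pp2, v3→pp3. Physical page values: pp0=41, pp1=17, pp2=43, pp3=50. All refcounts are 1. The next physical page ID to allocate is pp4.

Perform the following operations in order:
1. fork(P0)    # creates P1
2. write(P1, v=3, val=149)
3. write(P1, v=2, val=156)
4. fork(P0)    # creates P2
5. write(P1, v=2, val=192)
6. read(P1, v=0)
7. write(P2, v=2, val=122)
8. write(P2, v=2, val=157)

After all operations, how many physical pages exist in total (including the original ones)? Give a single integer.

Op 1: fork(P0) -> P1. 4 ppages; refcounts: pp0:2 pp1:2 pp2:2 pp3:2
Op 2: write(P1, v3, 149). refcount(pp3)=2>1 -> COPY to pp4. 5 ppages; refcounts: pp0:2 pp1:2 pp2:2 pp3:1 pp4:1
Op 3: write(P1, v2, 156). refcount(pp2)=2>1 -> COPY to pp5. 6 ppages; refcounts: pp0:2 pp1:2 pp2:1 pp3:1 pp4:1 pp5:1
Op 4: fork(P0) -> P2. 6 ppages; refcounts: pp0:3 pp1:3 pp2:2 pp3:2 pp4:1 pp5:1
Op 5: write(P1, v2, 192). refcount(pp5)=1 -> write in place. 6 ppages; refcounts: pp0:3 pp1:3 pp2:2 pp3:2 pp4:1 pp5:1
Op 6: read(P1, v0) -> 41. No state change.
Op 7: write(P2, v2, 122). refcount(pp2)=2>1 -> COPY to pp6. 7 ppages; refcounts: pp0:3 pp1:3 pp2:1 pp3:2 pp4:1 pp5:1 pp6:1
Op 8: write(P2, v2, 157). refcount(pp6)=1 -> write in place. 7 ppages; refcounts: pp0:3 pp1:3 pp2:1 pp3:2 pp4:1 pp5:1 pp6:1

Answer: 7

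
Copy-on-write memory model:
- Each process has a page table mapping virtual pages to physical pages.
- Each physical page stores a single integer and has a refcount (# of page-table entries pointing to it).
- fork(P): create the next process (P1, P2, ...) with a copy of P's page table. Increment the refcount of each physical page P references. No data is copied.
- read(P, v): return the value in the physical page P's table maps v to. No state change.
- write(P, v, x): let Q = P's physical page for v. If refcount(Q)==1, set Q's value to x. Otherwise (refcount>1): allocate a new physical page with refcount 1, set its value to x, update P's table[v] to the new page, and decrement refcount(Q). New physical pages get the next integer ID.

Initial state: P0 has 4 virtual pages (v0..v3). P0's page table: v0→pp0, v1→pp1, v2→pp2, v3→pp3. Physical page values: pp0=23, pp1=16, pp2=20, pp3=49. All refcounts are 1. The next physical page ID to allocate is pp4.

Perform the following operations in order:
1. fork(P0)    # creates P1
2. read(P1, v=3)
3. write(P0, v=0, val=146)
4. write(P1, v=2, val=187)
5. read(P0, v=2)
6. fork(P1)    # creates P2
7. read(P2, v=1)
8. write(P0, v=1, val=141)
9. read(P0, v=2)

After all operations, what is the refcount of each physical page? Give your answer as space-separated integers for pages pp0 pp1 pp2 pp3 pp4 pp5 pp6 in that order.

Answer: 2 2 1 3 1 2 1

Derivation:
Op 1: fork(P0) -> P1. 4 ppages; refcounts: pp0:2 pp1:2 pp2:2 pp3:2
Op 2: read(P1, v3) -> 49. No state change.
Op 3: write(P0, v0, 146). refcount(pp0)=2>1 -> COPY to pp4. 5 ppages; refcounts: pp0:1 pp1:2 pp2:2 pp3:2 pp4:1
Op 4: write(P1, v2, 187). refcount(pp2)=2>1 -> COPY to pp5. 6 ppages; refcounts: pp0:1 pp1:2 pp2:1 pp3:2 pp4:1 pp5:1
Op 5: read(P0, v2) -> 20. No state change.
Op 6: fork(P1) -> P2. 6 ppages; refcounts: pp0:2 pp1:3 pp2:1 pp3:3 pp4:1 pp5:2
Op 7: read(P2, v1) -> 16. No state change.
Op 8: write(P0, v1, 141). refcount(pp1)=3>1 -> COPY to pp6. 7 ppages; refcounts: pp0:2 pp1:2 pp2:1 pp3:3 pp4:1 pp5:2 pp6:1
Op 9: read(P0, v2) -> 20. No state change.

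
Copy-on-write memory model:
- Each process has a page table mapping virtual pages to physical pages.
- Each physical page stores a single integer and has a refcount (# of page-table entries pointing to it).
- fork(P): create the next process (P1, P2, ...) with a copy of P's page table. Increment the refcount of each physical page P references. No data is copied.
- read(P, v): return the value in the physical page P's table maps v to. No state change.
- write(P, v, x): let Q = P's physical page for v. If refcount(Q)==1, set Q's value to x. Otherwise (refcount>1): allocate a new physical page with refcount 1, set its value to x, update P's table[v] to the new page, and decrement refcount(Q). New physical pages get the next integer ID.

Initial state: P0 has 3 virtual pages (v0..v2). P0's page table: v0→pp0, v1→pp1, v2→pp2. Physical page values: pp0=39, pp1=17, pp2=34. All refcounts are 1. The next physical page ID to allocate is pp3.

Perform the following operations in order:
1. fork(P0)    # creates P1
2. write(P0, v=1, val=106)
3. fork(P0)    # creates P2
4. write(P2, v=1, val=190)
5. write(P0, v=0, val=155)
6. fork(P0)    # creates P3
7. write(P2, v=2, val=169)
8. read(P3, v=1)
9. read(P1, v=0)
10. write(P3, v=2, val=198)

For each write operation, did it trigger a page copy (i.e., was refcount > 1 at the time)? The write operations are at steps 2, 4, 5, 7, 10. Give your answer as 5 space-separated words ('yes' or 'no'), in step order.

Op 1: fork(P0) -> P1. 3 ppages; refcounts: pp0:2 pp1:2 pp2:2
Op 2: write(P0, v1, 106). refcount(pp1)=2>1 -> COPY to pp3. 4 ppages; refcounts: pp0:2 pp1:1 pp2:2 pp3:1
Op 3: fork(P0) -> P2. 4 ppages; refcounts: pp0:3 pp1:1 pp2:3 pp3:2
Op 4: write(P2, v1, 190). refcount(pp3)=2>1 -> COPY to pp4. 5 ppages; refcounts: pp0:3 pp1:1 pp2:3 pp3:1 pp4:1
Op 5: write(P0, v0, 155). refcount(pp0)=3>1 -> COPY to pp5. 6 ppages; refcounts: pp0:2 pp1:1 pp2:3 pp3:1 pp4:1 pp5:1
Op 6: fork(P0) -> P3. 6 ppages; refcounts: pp0:2 pp1:1 pp2:4 pp3:2 pp4:1 pp5:2
Op 7: write(P2, v2, 169). refcount(pp2)=4>1 -> COPY to pp6. 7 ppages; refcounts: pp0:2 pp1:1 pp2:3 pp3:2 pp4:1 pp5:2 pp6:1
Op 8: read(P3, v1) -> 106. No state change.
Op 9: read(P1, v0) -> 39. No state change.
Op 10: write(P3, v2, 198). refcount(pp2)=3>1 -> COPY to pp7. 8 ppages; refcounts: pp0:2 pp1:1 pp2:2 pp3:2 pp4:1 pp5:2 pp6:1 pp7:1

yes yes yes yes yes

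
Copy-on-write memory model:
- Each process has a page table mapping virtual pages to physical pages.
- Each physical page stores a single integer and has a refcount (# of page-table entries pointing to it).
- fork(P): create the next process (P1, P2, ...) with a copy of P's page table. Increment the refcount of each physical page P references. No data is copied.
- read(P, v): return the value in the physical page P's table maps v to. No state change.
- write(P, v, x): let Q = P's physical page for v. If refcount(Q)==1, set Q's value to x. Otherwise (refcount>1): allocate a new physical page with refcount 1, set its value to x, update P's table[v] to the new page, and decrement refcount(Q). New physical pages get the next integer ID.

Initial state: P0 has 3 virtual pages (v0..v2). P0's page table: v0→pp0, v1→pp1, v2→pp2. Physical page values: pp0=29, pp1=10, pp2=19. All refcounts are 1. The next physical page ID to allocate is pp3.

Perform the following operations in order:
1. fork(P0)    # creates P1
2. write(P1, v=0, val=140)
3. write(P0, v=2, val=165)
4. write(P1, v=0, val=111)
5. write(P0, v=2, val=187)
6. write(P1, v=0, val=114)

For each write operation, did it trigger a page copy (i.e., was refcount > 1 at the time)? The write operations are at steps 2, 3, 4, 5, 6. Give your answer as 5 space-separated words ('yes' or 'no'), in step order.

Op 1: fork(P0) -> P1. 3 ppages; refcounts: pp0:2 pp1:2 pp2:2
Op 2: write(P1, v0, 140). refcount(pp0)=2>1 -> COPY to pp3. 4 ppages; refcounts: pp0:1 pp1:2 pp2:2 pp3:1
Op 3: write(P0, v2, 165). refcount(pp2)=2>1 -> COPY to pp4. 5 ppages; refcounts: pp0:1 pp1:2 pp2:1 pp3:1 pp4:1
Op 4: write(P1, v0, 111). refcount(pp3)=1 -> write in place. 5 ppages; refcounts: pp0:1 pp1:2 pp2:1 pp3:1 pp4:1
Op 5: write(P0, v2, 187). refcount(pp4)=1 -> write in place. 5 ppages; refcounts: pp0:1 pp1:2 pp2:1 pp3:1 pp4:1
Op 6: write(P1, v0, 114). refcount(pp3)=1 -> write in place. 5 ppages; refcounts: pp0:1 pp1:2 pp2:1 pp3:1 pp4:1

yes yes no no no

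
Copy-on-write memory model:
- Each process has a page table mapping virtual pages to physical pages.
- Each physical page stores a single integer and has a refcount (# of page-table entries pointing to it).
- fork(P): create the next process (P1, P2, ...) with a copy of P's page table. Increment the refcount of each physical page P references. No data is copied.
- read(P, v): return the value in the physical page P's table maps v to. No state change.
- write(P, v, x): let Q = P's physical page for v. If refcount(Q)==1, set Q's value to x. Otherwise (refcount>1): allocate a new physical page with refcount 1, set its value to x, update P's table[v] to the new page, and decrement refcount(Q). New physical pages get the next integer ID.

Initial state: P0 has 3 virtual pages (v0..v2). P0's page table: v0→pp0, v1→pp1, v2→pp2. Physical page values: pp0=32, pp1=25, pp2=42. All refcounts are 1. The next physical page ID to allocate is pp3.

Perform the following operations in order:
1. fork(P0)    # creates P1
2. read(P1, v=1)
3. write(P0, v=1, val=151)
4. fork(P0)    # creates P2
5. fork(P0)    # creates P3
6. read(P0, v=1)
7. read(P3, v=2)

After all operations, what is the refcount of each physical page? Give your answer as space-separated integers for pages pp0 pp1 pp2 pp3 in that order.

Op 1: fork(P0) -> P1. 3 ppages; refcounts: pp0:2 pp1:2 pp2:2
Op 2: read(P1, v1) -> 25. No state change.
Op 3: write(P0, v1, 151). refcount(pp1)=2>1 -> COPY to pp3. 4 ppages; refcounts: pp0:2 pp1:1 pp2:2 pp3:1
Op 4: fork(P0) -> P2. 4 ppages; refcounts: pp0:3 pp1:1 pp2:3 pp3:2
Op 5: fork(P0) -> P3. 4 ppages; refcounts: pp0:4 pp1:1 pp2:4 pp3:3
Op 6: read(P0, v1) -> 151. No state change.
Op 7: read(P3, v2) -> 42. No state change.

Answer: 4 1 4 3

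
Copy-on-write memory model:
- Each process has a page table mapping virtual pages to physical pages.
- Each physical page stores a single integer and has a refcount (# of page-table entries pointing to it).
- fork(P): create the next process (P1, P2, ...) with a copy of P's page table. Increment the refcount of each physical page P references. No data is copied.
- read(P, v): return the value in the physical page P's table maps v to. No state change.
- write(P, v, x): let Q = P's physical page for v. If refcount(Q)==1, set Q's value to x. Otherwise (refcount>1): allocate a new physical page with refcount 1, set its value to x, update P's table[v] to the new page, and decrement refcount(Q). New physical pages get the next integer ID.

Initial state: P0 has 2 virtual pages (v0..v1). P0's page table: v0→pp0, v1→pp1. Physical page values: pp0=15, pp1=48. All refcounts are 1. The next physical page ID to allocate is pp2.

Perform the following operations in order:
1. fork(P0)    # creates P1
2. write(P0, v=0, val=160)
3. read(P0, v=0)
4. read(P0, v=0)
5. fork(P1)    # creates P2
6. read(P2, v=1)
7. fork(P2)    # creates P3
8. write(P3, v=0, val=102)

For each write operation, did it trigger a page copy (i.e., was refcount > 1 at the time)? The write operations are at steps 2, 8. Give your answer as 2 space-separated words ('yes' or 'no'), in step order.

Op 1: fork(P0) -> P1. 2 ppages; refcounts: pp0:2 pp1:2
Op 2: write(P0, v0, 160). refcount(pp0)=2>1 -> COPY to pp2. 3 ppages; refcounts: pp0:1 pp1:2 pp2:1
Op 3: read(P0, v0) -> 160. No state change.
Op 4: read(P0, v0) -> 160. No state change.
Op 5: fork(P1) -> P2. 3 ppages; refcounts: pp0:2 pp1:3 pp2:1
Op 6: read(P2, v1) -> 48. No state change.
Op 7: fork(P2) -> P3. 3 ppages; refcounts: pp0:3 pp1:4 pp2:1
Op 8: write(P3, v0, 102). refcount(pp0)=3>1 -> COPY to pp3. 4 ppages; refcounts: pp0:2 pp1:4 pp2:1 pp3:1

yes yes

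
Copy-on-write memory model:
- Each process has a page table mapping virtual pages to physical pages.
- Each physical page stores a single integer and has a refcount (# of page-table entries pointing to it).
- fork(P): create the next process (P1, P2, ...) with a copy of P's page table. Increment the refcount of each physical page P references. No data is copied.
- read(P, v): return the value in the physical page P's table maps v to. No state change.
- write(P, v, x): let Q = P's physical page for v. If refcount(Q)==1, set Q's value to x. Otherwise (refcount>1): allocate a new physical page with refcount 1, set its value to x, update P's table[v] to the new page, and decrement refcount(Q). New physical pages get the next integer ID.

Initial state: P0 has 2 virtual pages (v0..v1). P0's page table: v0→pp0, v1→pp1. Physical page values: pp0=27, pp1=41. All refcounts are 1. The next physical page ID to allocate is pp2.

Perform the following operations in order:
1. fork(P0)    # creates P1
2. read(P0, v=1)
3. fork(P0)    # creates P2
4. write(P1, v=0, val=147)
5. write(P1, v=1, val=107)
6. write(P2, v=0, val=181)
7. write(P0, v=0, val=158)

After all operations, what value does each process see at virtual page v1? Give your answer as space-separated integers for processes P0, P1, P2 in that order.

Op 1: fork(P0) -> P1. 2 ppages; refcounts: pp0:2 pp1:2
Op 2: read(P0, v1) -> 41. No state change.
Op 3: fork(P0) -> P2. 2 ppages; refcounts: pp0:3 pp1:3
Op 4: write(P1, v0, 147). refcount(pp0)=3>1 -> COPY to pp2. 3 ppages; refcounts: pp0:2 pp1:3 pp2:1
Op 5: write(P1, v1, 107). refcount(pp1)=3>1 -> COPY to pp3. 4 ppages; refcounts: pp0:2 pp1:2 pp2:1 pp3:1
Op 6: write(P2, v0, 181). refcount(pp0)=2>1 -> COPY to pp4. 5 ppages; refcounts: pp0:1 pp1:2 pp2:1 pp3:1 pp4:1
Op 7: write(P0, v0, 158). refcount(pp0)=1 -> write in place. 5 ppages; refcounts: pp0:1 pp1:2 pp2:1 pp3:1 pp4:1
P0: v1 -> pp1 = 41
P1: v1 -> pp3 = 107
P2: v1 -> pp1 = 41

Answer: 41 107 41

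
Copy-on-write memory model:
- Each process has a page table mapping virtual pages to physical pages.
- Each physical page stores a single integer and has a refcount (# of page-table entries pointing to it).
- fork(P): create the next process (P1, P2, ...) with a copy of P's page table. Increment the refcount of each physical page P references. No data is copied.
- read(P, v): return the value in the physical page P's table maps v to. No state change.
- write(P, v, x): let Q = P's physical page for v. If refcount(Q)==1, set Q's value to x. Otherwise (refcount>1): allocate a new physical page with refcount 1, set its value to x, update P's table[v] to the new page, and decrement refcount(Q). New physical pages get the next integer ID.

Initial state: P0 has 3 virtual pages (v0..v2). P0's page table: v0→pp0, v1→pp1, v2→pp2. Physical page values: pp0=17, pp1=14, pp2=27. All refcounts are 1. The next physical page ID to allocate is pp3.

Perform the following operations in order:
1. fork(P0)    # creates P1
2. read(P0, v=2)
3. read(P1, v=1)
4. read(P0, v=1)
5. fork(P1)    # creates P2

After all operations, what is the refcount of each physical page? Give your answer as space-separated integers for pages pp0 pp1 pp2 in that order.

Answer: 3 3 3

Derivation:
Op 1: fork(P0) -> P1. 3 ppages; refcounts: pp0:2 pp1:2 pp2:2
Op 2: read(P0, v2) -> 27. No state change.
Op 3: read(P1, v1) -> 14. No state change.
Op 4: read(P0, v1) -> 14. No state change.
Op 5: fork(P1) -> P2. 3 ppages; refcounts: pp0:3 pp1:3 pp2:3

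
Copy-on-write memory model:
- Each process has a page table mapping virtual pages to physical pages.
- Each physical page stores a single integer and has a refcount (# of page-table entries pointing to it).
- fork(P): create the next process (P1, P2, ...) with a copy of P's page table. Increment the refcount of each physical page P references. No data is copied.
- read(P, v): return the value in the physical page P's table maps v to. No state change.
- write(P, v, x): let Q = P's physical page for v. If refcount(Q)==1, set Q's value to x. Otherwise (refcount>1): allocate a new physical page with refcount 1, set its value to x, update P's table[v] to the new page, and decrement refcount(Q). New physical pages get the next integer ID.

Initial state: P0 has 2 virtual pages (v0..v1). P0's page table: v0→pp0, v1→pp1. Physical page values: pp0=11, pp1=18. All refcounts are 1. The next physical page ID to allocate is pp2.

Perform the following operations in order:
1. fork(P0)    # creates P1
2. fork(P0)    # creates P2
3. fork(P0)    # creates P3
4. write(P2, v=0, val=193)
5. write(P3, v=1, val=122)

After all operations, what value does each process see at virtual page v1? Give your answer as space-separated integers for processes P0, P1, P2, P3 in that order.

Answer: 18 18 18 122

Derivation:
Op 1: fork(P0) -> P1. 2 ppages; refcounts: pp0:2 pp1:2
Op 2: fork(P0) -> P2. 2 ppages; refcounts: pp0:3 pp1:3
Op 3: fork(P0) -> P3. 2 ppages; refcounts: pp0:4 pp1:4
Op 4: write(P2, v0, 193). refcount(pp0)=4>1 -> COPY to pp2. 3 ppages; refcounts: pp0:3 pp1:4 pp2:1
Op 5: write(P3, v1, 122). refcount(pp1)=4>1 -> COPY to pp3. 4 ppages; refcounts: pp0:3 pp1:3 pp2:1 pp3:1
P0: v1 -> pp1 = 18
P1: v1 -> pp1 = 18
P2: v1 -> pp1 = 18
P3: v1 -> pp3 = 122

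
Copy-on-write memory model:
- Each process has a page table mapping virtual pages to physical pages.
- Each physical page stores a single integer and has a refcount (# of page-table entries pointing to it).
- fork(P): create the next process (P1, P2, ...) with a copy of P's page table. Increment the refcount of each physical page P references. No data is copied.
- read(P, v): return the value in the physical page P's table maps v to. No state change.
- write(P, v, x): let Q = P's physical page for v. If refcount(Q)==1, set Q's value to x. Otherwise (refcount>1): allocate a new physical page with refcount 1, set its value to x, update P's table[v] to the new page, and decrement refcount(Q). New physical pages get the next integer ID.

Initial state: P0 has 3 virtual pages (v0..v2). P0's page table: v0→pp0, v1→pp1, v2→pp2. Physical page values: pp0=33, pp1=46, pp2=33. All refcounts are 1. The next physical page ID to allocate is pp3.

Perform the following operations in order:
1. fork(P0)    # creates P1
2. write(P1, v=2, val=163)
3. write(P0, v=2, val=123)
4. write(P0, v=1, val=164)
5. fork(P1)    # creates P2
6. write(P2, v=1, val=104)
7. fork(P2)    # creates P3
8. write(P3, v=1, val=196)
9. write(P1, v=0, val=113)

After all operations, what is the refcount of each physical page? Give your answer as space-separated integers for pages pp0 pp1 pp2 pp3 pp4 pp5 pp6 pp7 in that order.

Answer: 3 1 1 3 1 1 1 1

Derivation:
Op 1: fork(P0) -> P1. 3 ppages; refcounts: pp0:2 pp1:2 pp2:2
Op 2: write(P1, v2, 163). refcount(pp2)=2>1 -> COPY to pp3. 4 ppages; refcounts: pp0:2 pp1:2 pp2:1 pp3:1
Op 3: write(P0, v2, 123). refcount(pp2)=1 -> write in place. 4 ppages; refcounts: pp0:2 pp1:2 pp2:1 pp3:1
Op 4: write(P0, v1, 164). refcount(pp1)=2>1 -> COPY to pp4. 5 ppages; refcounts: pp0:2 pp1:1 pp2:1 pp3:1 pp4:1
Op 5: fork(P1) -> P2. 5 ppages; refcounts: pp0:3 pp1:2 pp2:1 pp3:2 pp4:1
Op 6: write(P2, v1, 104). refcount(pp1)=2>1 -> COPY to pp5. 6 ppages; refcounts: pp0:3 pp1:1 pp2:1 pp3:2 pp4:1 pp5:1
Op 7: fork(P2) -> P3. 6 ppages; refcounts: pp0:4 pp1:1 pp2:1 pp3:3 pp4:1 pp5:2
Op 8: write(P3, v1, 196). refcount(pp5)=2>1 -> COPY to pp6. 7 ppages; refcounts: pp0:4 pp1:1 pp2:1 pp3:3 pp4:1 pp5:1 pp6:1
Op 9: write(P1, v0, 113). refcount(pp0)=4>1 -> COPY to pp7. 8 ppages; refcounts: pp0:3 pp1:1 pp2:1 pp3:3 pp4:1 pp5:1 pp6:1 pp7:1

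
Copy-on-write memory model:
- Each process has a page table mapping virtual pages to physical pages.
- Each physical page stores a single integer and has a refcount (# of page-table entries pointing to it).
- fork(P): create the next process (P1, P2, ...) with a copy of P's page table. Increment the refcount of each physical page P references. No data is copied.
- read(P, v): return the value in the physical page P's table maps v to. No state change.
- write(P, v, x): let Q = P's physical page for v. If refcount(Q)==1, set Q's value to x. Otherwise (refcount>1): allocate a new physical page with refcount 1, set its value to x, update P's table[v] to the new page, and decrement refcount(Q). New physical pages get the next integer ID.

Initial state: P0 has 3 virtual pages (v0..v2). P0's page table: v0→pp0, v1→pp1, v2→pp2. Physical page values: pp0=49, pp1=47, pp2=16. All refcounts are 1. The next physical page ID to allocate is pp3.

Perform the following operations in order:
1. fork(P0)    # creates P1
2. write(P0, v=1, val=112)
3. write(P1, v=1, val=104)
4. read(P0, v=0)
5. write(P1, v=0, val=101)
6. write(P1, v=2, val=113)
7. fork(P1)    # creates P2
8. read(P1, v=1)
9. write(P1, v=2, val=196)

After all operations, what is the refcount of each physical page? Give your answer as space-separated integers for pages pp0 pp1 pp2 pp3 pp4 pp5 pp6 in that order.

Answer: 1 2 1 1 2 1 1

Derivation:
Op 1: fork(P0) -> P1. 3 ppages; refcounts: pp0:2 pp1:2 pp2:2
Op 2: write(P0, v1, 112). refcount(pp1)=2>1 -> COPY to pp3. 4 ppages; refcounts: pp0:2 pp1:1 pp2:2 pp3:1
Op 3: write(P1, v1, 104). refcount(pp1)=1 -> write in place. 4 ppages; refcounts: pp0:2 pp1:1 pp2:2 pp3:1
Op 4: read(P0, v0) -> 49. No state change.
Op 5: write(P1, v0, 101). refcount(pp0)=2>1 -> COPY to pp4. 5 ppages; refcounts: pp0:1 pp1:1 pp2:2 pp3:1 pp4:1
Op 6: write(P1, v2, 113). refcount(pp2)=2>1 -> COPY to pp5. 6 ppages; refcounts: pp0:1 pp1:1 pp2:1 pp3:1 pp4:1 pp5:1
Op 7: fork(P1) -> P2. 6 ppages; refcounts: pp0:1 pp1:2 pp2:1 pp3:1 pp4:2 pp5:2
Op 8: read(P1, v1) -> 104. No state change.
Op 9: write(P1, v2, 196). refcount(pp5)=2>1 -> COPY to pp6. 7 ppages; refcounts: pp0:1 pp1:2 pp2:1 pp3:1 pp4:2 pp5:1 pp6:1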